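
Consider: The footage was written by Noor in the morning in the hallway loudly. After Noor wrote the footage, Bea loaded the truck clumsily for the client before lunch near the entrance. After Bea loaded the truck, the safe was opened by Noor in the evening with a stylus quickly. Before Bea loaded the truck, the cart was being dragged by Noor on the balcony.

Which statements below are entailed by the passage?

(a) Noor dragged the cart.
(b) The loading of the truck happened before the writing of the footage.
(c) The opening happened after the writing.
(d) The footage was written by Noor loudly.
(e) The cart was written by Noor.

(a), (c), (d)

(a) Entailed — 'drag' is an activity; 'was dragging' entails that some dragging happened, so 'dragged' holds.
(b) Not entailed — the narrative places the writing before the loading, not after.
(c) Entailed — the narrative places the writing before the opening.
(d) Entailed — the original entails any weakening of itself; this just drops 'in the morning', 'in the hallway'.
(e) Not entailed — Noor wrote the footage, not the cart; the cart belongs to the dragging event.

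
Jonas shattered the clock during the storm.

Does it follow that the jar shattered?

Nothing is said about any jar; only the clock is affected.

no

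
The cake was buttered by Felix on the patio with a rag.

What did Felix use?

'with a rag' marks the instrument of the buttering event.

a rag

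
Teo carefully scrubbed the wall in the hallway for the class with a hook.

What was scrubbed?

the wall

'the wall' marks the patient of the scrubbing event.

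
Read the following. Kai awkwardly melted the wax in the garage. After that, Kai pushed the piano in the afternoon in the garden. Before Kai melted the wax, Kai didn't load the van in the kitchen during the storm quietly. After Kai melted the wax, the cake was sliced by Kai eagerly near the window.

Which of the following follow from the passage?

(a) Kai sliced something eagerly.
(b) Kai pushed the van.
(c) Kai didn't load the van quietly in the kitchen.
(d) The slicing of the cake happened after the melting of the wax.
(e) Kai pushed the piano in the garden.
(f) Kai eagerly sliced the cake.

(a) Entailed — the original entails any weakening of itself; this just drops 'near the window' and generalizes the patient.
(b) Not entailed — Kai pushed the piano, not the van; the van belongs to the loading event.
(c) Not entailed — dropping 'during the storm' under negation is not valid — the original leaves open that Kai loaded the van some other way.
(d) Entailed — the narrative places the melting before the slicing.
(e) Entailed — the original entails any weakening of itself; this just drops 'in the afternoon'.
(f) Entailed — the original entails any weakening of itself; this just drops 'near the window'.

(a), (d), (e), (f)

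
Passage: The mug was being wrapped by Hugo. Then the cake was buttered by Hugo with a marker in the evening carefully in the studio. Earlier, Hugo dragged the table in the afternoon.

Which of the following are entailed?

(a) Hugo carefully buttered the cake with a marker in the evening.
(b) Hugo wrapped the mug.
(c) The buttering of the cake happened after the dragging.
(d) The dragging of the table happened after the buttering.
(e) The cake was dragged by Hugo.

(a), (c)

(a) Entailed — the original entails any weakening of itself; this just drops 'in the studio'.
(b) Not entailed — 'was wrapping' is progressive on an accomplishment; it does not entail the completed 'wrapped'.
(c) Entailed — the narrative places the dragging before the buttering.
(d) Not entailed — the narrative places the dragging before the buttering, not after.
(e) Not entailed — Hugo dragged the table, not the cake; the cake belongs to the buttering event.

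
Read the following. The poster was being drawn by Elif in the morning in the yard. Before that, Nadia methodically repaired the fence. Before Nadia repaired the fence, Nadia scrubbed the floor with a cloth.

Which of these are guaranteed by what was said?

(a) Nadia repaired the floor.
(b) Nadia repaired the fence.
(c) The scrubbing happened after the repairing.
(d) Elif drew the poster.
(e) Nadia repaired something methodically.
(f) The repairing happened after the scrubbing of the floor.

(b), (e), (f)

(a) Not entailed — Nadia repaired the fence, not the floor; the floor belongs to the scrubbing event.
(b) Entailed — every conjunct here is already in the original repairing event.
(c) Not entailed — the narrative places the scrubbing before the repairing, not after.
(d) Not entailed — 'was drawing' is progressive on an accomplishment; it does not entail the completed 'drew'.
(e) Entailed — every conjunct here is already in the original repairing event.
(f) Entailed — the narrative places the scrubbing before the repairing.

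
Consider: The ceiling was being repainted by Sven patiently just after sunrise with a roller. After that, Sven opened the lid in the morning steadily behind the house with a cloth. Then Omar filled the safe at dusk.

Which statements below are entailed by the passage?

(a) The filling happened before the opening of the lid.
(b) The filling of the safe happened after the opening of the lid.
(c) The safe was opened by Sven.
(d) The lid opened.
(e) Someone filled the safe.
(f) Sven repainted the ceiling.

(b), (d), (e)

(a) Not entailed — the narrative places the opening before the filling, not after.
(b) Entailed — the narrative places the opening before the filling.
(c) Not entailed — Sven opened the lid, not the safe; the safe belongs to the filling event.
(d) Entailed — 'Sven opened the lid' is causative; it entails the inchoative 'the lid opened'.
(e) Entailed — this follows by dropping conjuncts from the filling event's description.
(f) Not entailed — 'was repainting' is progressive on an accomplishment; it does not entail the completed 'repainted'.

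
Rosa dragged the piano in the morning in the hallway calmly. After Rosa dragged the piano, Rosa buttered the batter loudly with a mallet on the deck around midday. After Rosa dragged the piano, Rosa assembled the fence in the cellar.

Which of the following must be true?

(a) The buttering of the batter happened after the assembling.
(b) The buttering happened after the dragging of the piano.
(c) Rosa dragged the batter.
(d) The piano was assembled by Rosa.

(a) Not entailed — the narrative doesn't order the assembling relative to the buttering.
(b) Entailed — the narrative places the dragging before the buttering.
(c) Not entailed — Rosa dragged the piano, not the batter; the batter belongs to the buttering event.
(d) Not entailed — Rosa assembled the fence, not the piano; the piano belongs to the dragging event.

(b)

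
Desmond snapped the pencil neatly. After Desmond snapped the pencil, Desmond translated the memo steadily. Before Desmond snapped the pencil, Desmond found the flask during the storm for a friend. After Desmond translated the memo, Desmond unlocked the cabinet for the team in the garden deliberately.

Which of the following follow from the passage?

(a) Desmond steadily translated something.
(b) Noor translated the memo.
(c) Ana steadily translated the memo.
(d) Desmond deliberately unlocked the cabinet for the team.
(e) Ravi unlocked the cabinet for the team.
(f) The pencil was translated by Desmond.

(a) Entailed — every conjunct here is already in the original translating event.
(b) Not entailed — the passage has Desmond translating the memo, not Noor.
(c) Not entailed — the passage has Desmond translating the memo, not Ana.
(d) Entailed — this follows by dropping conjuncts from the unlocking event's description.
(e) Not entailed — the passage has Desmond unlocking the cabinet, not Ravi.
(f) Not entailed — Desmond translated the memo, not the pencil; the pencil belongs to the snapping event.

(a), (d)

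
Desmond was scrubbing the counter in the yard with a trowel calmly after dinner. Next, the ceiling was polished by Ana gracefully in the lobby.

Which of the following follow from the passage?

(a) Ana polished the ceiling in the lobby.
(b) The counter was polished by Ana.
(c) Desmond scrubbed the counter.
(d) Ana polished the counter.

(a) Entailed — this follows by dropping conjuncts from the polishing event's description.
(b) Not entailed — Ana polished the ceiling, not the counter; the counter belongs to the scrubbing event.
(c) Entailed — 'scrub' is an activity; 'was scrubbing' entails that some scrubbing happened, so 'scrubbed' holds.
(d) Not entailed — Ana polished the ceiling, not the counter; the counter belongs to the scrubbing event.

(a), (c)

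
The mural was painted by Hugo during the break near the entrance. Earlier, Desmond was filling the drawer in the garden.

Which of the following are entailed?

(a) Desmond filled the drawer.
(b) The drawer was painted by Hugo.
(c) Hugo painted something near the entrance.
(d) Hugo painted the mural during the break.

(c), (d)

(a) Not entailed — 'was filling' is progressive on an accomplishment; it does not entail the completed 'filled'.
(b) Not entailed — Hugo painted the mural, not the drawer; the drawer belongs to the filling event.
(c) Entailed — the original entails any weakening of itself; this just drops 'during the break' and generalizes the patient.
(d) Entailed — dropping 'near the entrance' leaves a sub-description the original still satisfies.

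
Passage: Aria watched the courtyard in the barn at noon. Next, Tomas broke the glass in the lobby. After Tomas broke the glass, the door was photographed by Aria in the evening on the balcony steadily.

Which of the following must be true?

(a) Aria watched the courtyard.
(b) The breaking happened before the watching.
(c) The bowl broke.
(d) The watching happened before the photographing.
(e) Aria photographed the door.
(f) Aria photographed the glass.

(a) Entailed — dropping 'at noon', 'in the barn' leaves a sub-description the original still satisfies.
(b) Not entailed — the narrative places the watching before the breaking, not after.
(c) Not entailed — the glass is what broke, not the bowl.
(d) Entailed — the narrative places the watching before the photographing.
(e) Entailed — every conjunct here is already in the original photographing event.
(f) Not entailed — Aria photographed the door, not the glass; the glass belongs to the breaking event.

(a), (d), (e)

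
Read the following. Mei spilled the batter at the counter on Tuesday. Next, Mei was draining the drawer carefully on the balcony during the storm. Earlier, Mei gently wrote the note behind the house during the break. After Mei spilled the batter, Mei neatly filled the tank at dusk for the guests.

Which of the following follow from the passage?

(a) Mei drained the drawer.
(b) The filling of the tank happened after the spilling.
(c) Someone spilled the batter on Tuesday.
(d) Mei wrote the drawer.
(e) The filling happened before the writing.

(a) Not entailed — 'was draining' is progressive on an accomplishment; it does not entail the completed 'drained'.
(b) Entailed — the narrative places the spilling before the filling.
(c) Entailed — dropping 'at the counter' and generalizing the agent leaves a sub-description the original still satisfies.
(d) Not entailed — Mei wrote the note, not the drawer; the drawer belongs to the draining event.
(e) Not entailed — the narrative doesn't order the filling relative to the writing.

(b), (c)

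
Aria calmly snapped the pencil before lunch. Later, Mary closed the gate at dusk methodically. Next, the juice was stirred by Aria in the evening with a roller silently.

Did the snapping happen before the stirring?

The narrative orders the snapping before the stirring.

yes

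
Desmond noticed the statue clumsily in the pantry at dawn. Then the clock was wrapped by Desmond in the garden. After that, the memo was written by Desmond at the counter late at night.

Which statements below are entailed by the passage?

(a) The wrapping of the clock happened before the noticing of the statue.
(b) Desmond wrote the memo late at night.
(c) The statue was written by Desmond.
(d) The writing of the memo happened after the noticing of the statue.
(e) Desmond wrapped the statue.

(a) Not entailed — the narrative places the noticing before the wrapping, not after.
(b) Entailed — this follows by dropping conjuncts from the writing event's description.
(c) Not entailed — Desmond wrote the memo, not the statue; the statue belongs to the noticing event.
(d) Entailed — the narrative places the noticing before the writing.
(e) Not entailed — Desmond wrapped the clock, not the statue; the statue belongs to the noticing event.

(b), (d)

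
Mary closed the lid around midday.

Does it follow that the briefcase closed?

Nothing is said about any briefcase; only the lid is affected.

no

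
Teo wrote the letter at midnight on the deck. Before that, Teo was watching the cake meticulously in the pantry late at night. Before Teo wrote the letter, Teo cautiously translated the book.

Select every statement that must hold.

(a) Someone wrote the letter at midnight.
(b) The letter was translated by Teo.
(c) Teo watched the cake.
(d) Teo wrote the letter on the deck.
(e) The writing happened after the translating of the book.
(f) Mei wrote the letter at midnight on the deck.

(a), (c), (d), (e)

(a) Entailed — this follows by dropping conjuncts from the writing event's description.
(b) Not entailed — Teo translated the book, not the letter; the letter belongs to the writing event.
(c) Entailed — 'watch' is an activity; 'was watching' entails that some watching happened, so 'watched' holds.
(d) Entailed — dropping 'at midnight' leaves a sub-description the original still satisfies.
(e) Entailed — the narrative places the translating before the writing.
(f) Not entailed — the passage has Teo writing the letter, not Mei.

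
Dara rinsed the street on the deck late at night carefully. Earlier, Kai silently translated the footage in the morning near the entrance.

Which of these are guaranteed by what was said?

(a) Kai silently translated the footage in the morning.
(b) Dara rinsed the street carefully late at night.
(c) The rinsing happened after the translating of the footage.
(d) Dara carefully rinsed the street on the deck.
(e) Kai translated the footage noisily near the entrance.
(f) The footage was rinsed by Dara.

(a) Entailed — the original entails any weakening of itself; this just drops 'near the entrance'.
(b) Entailed — the original entails any weakening of itself; this just drops 'on the deck'.
(c) Entailed — the narrative places the translating before the rinsing.
(d) Entailed — dropping 'late at night' leaves a sub-description the original still satisfies.
(e) Not entailed — 'noisily' adds a manner not in (and inconsistent with) the original.
(f) Not entailed — Dara rinsed the street, not the footage; the footage belongs to the translating event.

(a), (b), (c), (d)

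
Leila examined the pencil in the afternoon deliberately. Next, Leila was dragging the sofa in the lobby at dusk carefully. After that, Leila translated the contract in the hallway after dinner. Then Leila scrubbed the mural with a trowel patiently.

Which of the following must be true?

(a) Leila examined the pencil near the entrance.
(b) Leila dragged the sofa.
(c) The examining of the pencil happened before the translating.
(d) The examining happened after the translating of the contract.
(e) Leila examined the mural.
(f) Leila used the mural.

(a) Not entailed — 'near the entrance' adds information not in the original event.
(b) Entailed — 'drag' is an activity; 'was dragging' entails that some dragging happened, so 'dragged' holds.
(c) Entailed — the narrative places the examining before the translating.
(d) Not entailed — the narrative places the examining before the translating, not after.
(e) Not entailed — Leila examined the pencil, not the mural; the mural belongs to the scrubbing event.
(f) Not entailed — the mural is the patient, not an instrument — Leila used a trowel.

(b), (c)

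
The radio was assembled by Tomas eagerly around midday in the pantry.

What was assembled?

'the radio' marks the patient of the assembling event.

the radio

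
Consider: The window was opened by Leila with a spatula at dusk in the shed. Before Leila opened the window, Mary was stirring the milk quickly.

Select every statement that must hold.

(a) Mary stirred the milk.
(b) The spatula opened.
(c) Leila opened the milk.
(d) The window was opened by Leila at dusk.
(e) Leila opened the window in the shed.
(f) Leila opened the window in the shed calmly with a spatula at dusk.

(a), (d), (e)

(a) Entailed — 'stir' is an activity; 'was stirring' entails that some stirring happened, so 'stirred' holds.
(b) Not entailed — the window is what opened, not the spatula.
(c) Not entailed — Leila opened the window, not the milk; the milk belongs to the stirring event.
(d) Entailed — this follows by dropping conjuncts from the opening event's description.
(e) Entailed — every conjunct here is already in the original opening event.
(f) Not entailed — 'calmly' adds information not in the original event.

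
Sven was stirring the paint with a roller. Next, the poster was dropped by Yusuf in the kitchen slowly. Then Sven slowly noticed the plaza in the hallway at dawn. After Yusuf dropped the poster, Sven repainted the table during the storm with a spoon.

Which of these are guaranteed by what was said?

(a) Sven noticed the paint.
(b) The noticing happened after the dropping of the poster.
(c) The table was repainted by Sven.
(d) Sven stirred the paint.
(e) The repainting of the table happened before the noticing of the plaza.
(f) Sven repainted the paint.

(a) Not entailed — Sven noticed the plaza, not the paint; the paint belongs to the stirring event.
(b) Entailed — the narrative places the dropping before the noticing.
(c) Entailed — every conjunct here is already in the original repainting event.
(d) Entailed — 'stir' is an activity; 'was stirring' entails that some stirring happened, so 'stirred' holds.
(e) Not entailed — the narrative doesn't order the repainting relative to the noticing.
(f) Not entailed — Sven repainted the table, not the paint; the paint belongs to the stirring event.

(b), (c), (d)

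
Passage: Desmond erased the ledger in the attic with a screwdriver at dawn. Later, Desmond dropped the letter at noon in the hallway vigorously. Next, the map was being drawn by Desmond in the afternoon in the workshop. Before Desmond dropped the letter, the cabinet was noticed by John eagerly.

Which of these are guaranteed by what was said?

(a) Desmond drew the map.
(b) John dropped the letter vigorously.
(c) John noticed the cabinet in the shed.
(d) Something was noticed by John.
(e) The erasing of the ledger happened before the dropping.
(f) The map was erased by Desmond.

(a) Not entailed — 'was drawing' is progressive on an accomplishment; it does not entail the completed 'drew'.
(b) Not entailed — the passage has Desmond dropping the letter, not John.
(c) Not entailed — 'in the shed' adds information not in the original event.
(d) Entailed — dropping 'eagerly' and generalizing the patient leaves a sub-description the original still satisfies.
(e) Entailed — the narrative places the erasing before the dropping.
(f) Not entailed — Desmond erased the ledger, not the map; the map belongs to the drawing event.

(d), (e)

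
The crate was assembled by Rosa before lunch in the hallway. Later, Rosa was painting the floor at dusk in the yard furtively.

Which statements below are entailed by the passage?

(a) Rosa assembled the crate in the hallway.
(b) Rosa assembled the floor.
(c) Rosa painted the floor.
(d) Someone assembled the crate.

(a) Entailed — this follows by dropping conjuncts from the assembling event's description.
(b) Not entailed — Rosa assembled the crate, not the floor; the floor belongs to the painting event.
(c) Not entailed — 'was painting' is progressive on an accomplishment; it does not entail the completed 'painted'.
(d) Entailed — every conjunct here is already in the original assembling event.

(a), (d)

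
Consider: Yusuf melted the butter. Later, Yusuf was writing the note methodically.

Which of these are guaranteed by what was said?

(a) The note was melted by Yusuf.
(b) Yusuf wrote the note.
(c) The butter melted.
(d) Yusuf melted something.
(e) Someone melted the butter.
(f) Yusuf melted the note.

(c), (d), (e)

(a) Not entailed — Yusuf melted the butter, not the note; the note belongs to the writing event.
(b) Not entailed — 'was writing' is progressive on an accomplishment; it does not entail the completed 'wrote'.
(c) Entailed — 'Yusuf melted the butter' is causative; it entails the inchoative 'the butter melted'.
(d) Entailed — every conjunct here is already in the original melting event.
(e) Entailed — every conjunct here is already in the original melting event.
(f) Not entailed — Yusuf melted the butter, not the note; the note belongs to the writing event.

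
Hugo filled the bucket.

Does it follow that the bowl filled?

Nothing is said about any bowl; only the bucket is affected.

no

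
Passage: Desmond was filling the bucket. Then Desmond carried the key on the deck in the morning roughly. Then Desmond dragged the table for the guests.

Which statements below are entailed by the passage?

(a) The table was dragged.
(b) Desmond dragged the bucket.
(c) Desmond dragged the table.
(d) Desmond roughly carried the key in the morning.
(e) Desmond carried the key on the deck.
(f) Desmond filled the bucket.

(a) Entailed — the original entails any weakening of itself; this just drops 'for the guests' and generalizes the agent.
(b) Not entailed — Desmond dragged the table, not the bucket; the bucket belongs to the filling event.
(c) Entailed — every conjunct here is already in the original dragging event.
(d) Entailed — every conjunct here is already in the original carrying event.
(e) Entailed — every conjunct here is already in the original carrying event.
(f) Not entailed — 'was filling' is progressive on an accomplishment; it does not entail the completed 'filled'.

(a), (c), (d), (e)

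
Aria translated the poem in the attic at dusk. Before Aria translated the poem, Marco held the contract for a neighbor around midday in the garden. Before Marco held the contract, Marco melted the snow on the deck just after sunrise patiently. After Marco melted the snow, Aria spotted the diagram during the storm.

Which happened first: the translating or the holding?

The connectives place the holding before the translating.

the holding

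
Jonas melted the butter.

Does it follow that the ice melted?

Nothing is said about any ice; only the butter is affected.

no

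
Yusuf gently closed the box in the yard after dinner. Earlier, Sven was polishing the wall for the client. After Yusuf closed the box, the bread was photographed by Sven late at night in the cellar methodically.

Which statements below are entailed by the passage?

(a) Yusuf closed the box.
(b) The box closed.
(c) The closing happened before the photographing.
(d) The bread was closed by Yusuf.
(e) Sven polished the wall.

(a), (b), (c), (e)

(a) Entailed — dropping 'after dinner', 'gently', 'in the yard' leaves a sub-description the original still satisfies.
(b) Entailed — 'Yusuf closed the box' is causative; it entails the inchoative 'the box closed'.
(c) Entailed — the narrative places the closing before the photographing.
(d) Not entailed — Yusuf closed the box, not the bread; the bread belongs to the photographing event.
(e) Entailed — 'polish' is an activity; 'was polishing' entails that some polishing happened, so 'polished' holds.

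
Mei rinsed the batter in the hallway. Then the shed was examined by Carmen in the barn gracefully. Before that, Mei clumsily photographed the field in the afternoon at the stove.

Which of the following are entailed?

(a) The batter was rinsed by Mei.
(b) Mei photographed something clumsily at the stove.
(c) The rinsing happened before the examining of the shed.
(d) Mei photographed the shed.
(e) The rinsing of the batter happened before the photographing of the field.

(a) Entailed — every conjunct here is already in the original rinsing event.
(b) Entailed — this follows by dropping conjuncts from the photographing event's description.
(c) Entailed — the narrative places the rinsing before the examining.
(d) Not entailed — Mei photographed the field, not the shed; the shed belongs to the examining event.
(e) Not entailed — the narrative doesn't order the rinsing relative to the photographing.

(a), (b), (c)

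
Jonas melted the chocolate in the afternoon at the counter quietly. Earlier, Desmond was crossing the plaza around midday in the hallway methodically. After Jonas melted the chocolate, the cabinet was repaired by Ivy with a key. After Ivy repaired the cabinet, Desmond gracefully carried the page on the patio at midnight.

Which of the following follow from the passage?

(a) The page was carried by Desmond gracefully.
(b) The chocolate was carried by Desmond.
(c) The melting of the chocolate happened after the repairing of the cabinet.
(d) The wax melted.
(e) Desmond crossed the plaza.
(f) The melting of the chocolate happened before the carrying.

(a) Entailed — this follows by dropping conjuncts from the carrying event's description.
(b) Not entailed — Desmond carried the page, not the chocolate; the chocolate belongs to the melting event.
(c) Not entailed — the narrative places the melting before the repairing, not after.
(d) Not entailed — the chocolate is what melted, not the wax.
(e) Not entailed — 'was crossing' is progressive on an accomplishment; it does not entail the completed 'crossed'.
(f) Entailed — the narrative places the melting before the carrying.

(a), (f)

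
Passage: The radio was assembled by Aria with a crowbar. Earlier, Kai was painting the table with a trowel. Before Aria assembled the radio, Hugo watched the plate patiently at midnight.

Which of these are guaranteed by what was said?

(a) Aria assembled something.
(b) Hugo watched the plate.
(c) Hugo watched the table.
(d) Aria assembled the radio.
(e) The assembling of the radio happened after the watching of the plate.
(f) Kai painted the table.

(a) Entailed — the original entails any weakening of itself; this just drops 'with a crowbar' and generalizes the patient.
(b) Entailed — the original entails any weakening of itself; this just drops 'at midnight', 'patiently'.
(c) Not entailed — Hugo watched the plate, not the table; the table belongs to the painting event.
(d) Entailed — this follows by dropping conjuncts from the assembling event's description.
(e) Entailed — the narrative places the watching before the assembling.
(f) Not entailed — 'was painting' is progressive on an accomplishment; it does not entail the completed 'painted'.

(a), (b), (d), (e)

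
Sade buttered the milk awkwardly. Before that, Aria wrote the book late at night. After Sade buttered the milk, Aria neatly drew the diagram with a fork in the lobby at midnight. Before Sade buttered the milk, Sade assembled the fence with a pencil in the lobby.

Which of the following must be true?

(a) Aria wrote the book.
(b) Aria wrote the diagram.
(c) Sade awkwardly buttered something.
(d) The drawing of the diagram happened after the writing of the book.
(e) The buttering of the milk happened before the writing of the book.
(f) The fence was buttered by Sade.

(a) Entailed — every conjunct here is already in the original writing event.
(b) Not entailed — Aria wrote the book, not the diagram; the diagram belongs to the drawing event.
(c) Entailed — generalizing the patient leaves a sub-description the original still satisfies.
(d) Entailed — the narrative places the writing before the drawing.
(e) Not entailed — the narrative places the writing before the buttering, not after.
(f) Not entailed — Sade buttered the milk, not the fence; the fence belongs to the assembling event.

(a), (c), (d)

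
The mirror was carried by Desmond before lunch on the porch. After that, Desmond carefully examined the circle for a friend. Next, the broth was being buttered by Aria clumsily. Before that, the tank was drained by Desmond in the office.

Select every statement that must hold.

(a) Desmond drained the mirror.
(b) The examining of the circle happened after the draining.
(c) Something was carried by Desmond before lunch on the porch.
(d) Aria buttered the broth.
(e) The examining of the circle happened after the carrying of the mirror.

(c), (e)

(a) Not entailed — Desmond drained the tank, not the mirror; the mirror belongs to the carrying event.
(b) Not entailed — the narrative doesn't order the draining relative to the examining.
(c) Entailed — generalizing the patient leaves a sub-description the original still satisfies.
(d) Not entailed — 'was buttering' is progressive on an accomplishment; it does not entail the completed 'buttered'.
(e) Entailed — the narrative places the carrying before the examining.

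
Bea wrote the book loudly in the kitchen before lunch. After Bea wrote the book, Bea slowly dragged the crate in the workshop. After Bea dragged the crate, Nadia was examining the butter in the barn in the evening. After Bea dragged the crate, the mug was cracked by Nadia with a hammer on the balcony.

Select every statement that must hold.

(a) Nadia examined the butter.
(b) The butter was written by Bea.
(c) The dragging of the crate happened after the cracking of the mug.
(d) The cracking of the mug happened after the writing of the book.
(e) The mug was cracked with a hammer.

(a), (d), (e)

(a) Entailed — 'examine' is an activity; 'was examining' entails that some examining happened, so 'examined' holds.
(b) Not entailed — Bea wrote the book, not the butter; the butter belongs to the examining event.
(c) Not entailed — the narrative places the dragging before the cracking, not after.
(d) Entailed — the narrative places the writing before the cracking.
(e) Entailed — this follows by dropping conjuncts from the cracking event's description.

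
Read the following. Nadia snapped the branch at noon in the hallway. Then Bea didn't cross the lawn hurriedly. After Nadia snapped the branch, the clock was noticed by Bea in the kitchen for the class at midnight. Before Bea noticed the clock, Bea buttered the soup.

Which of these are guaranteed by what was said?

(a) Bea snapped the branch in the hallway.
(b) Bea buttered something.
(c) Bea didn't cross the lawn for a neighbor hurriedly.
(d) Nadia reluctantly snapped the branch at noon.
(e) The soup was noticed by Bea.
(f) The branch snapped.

(a) Not entailed — the passage has Nadia snapping the branch, not Bea.
(b) Entailed — generalizing the patient leaves a sub-description the original still satisfies.
(c) Entailed — under negation, adding a further restriction is entailed: if no such crossing event occurred, none occurred for a neighbor either.
(d) Not entailed — 'reluctantly' adds information not in the original event.
(e) Not entailed — Bea noticed the clock, not the soup; the soup belongs to the buttering event.
(f) Entailed — 'Nadia snapped the branch' is causative; it entails the inchoative 'the branch snapped'.

(b), (c), (f)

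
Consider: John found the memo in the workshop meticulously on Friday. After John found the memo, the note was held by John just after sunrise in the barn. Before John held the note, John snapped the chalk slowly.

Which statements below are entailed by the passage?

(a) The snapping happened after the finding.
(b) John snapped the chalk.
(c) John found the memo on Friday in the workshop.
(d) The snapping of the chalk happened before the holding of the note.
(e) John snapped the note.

(a) Not entailed — the narrative doesn't order the finding relative to the snapping.
(b) Entailed — this follows by dropping conjuncts from the snapping event's description.
(c) Entailed — this follows by dropping conjuncts from the finding event's description.
(d) Entailed — the narrative places the snapping before the holding.
(e) Not entailed — John snapped the chalk, not the note; the note belongs to the holding event.

(b), (c), (d)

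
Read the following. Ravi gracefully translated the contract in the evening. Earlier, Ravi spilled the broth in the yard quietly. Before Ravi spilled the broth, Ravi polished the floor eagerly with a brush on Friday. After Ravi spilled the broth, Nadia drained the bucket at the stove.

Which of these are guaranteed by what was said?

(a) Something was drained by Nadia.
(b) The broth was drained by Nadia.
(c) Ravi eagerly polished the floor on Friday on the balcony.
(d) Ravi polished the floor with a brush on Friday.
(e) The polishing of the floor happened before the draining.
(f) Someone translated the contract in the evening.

(a) Entailed — every conjunct here is already in the original draining event.
(b) Not entailed — Nadia drained the bucket, not the broth; the broth belongs to the spilling event.
(c) Not entailed — 'on the balcony' adds information not in the original event.
(d) Entailed — this follows by dropping conjuncts from the polishing event's description.
(e) Entailed — the narrative places the polishing before the draining.
(f) Entailed — dropping 'gracefully' and generalizing the agent leaves a sub-description the original still satisfies.

(a), (d), (e), (f)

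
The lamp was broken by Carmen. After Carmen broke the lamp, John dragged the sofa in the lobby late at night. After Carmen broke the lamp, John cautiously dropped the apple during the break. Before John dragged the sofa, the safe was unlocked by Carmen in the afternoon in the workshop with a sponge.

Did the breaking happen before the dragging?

yes

The narrative orders the breaking before the dragging.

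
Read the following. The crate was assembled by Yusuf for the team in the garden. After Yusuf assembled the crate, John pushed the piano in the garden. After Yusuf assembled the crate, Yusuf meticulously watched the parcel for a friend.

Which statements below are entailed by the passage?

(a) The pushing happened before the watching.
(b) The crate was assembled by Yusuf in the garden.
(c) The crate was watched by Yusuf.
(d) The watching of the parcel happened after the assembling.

(a) Not entailed — the narrative doesn't order the pushing relative to the watching.
(b) Entailed — dropping 'for the team' leaves a sub-description the original still satisfies.
(c) Not entailed — Yusuf watched the parcel, not the crate; the crate belongs to the assembling event.
(d) Entailed — the narrative places the assembling before the watching.

(b), (d)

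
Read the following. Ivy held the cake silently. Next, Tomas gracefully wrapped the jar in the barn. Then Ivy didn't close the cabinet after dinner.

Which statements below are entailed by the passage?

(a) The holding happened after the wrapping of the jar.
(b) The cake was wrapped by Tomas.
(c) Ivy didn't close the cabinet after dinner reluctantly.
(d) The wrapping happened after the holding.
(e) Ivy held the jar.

(c), (d)

(a) Not entailed — the narrative places the holding before the wrapping, not after.
(b) Not entailed — Tomas wrapped the jar, not the cake; the cake belongs to the holding event.
(c) Entailed — under negation, adding a further restriction is entailed: if no such closing event occurred, none occurred reluctantly either.
(d) Entailed — the narrative places the holding before the wrapping.
(e) Not entailed — Ivy held the cake, not the jar; the jar belongs to the wrapping event.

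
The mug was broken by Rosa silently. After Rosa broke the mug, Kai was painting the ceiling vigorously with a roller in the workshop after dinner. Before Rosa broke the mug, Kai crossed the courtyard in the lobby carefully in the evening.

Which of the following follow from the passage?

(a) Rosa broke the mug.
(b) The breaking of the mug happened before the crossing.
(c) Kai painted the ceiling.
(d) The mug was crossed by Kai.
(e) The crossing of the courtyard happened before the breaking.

(a) Entailed — dropping 'silently' leaves a sub-description the original still satisfies.
(b) Not entailed — the narrative places the crossing before the breaking, not after.
(c) Not entailed — 'was painting' is progressive on an accomplishment; it does not entail the completed 'painted'.
(d) Not entailed — Kai crossed the courtyard, not the mug; the mug belongs to the breaking event.
(e) Entailed — the narrative places the crossing before the breaking.

(a), (e)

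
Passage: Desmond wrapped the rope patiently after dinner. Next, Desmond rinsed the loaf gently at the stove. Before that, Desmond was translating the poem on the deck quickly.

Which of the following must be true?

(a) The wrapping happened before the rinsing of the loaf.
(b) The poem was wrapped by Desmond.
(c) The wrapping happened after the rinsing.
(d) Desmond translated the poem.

(a)

(a) Entailed — the narrative places the wrapping before the rinsing.
(b) Not entailed — Desmond wrapped the rope, not the poem; the poem belongs to the translating event.
(c) Not entailed — the narrative places the wrapping before the rinsing, not after.
(d) Not entailed — 'was translating' is progressive on an accomplishment; it does not entail the completed 'translated'.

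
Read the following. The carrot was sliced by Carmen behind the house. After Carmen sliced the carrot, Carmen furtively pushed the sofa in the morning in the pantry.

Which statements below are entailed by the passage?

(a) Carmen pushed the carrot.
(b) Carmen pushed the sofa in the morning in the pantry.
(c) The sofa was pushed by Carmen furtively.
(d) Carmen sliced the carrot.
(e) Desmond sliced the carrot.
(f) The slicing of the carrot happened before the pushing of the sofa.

(b), (c), (d), (f)

(a) Not entailed — Carmen pushed the sofa, not the carrot; the carrot belongs to the slicing event.
(b) Entailed — dropping 'furtively' leaves a sub-description the original still satisfies.
(c) Entailed — dropping 'in the pantry', 'in the morning' leaves a sub-description the original still satisfies.
(d) Entailed — this follows by dropping conjuncts from the slicing event's description.
(e) Not entailed — the passage has Carmen slicing the carrot, not Desmond.
(f) Entailed — the narrative places the slicing before the pushing.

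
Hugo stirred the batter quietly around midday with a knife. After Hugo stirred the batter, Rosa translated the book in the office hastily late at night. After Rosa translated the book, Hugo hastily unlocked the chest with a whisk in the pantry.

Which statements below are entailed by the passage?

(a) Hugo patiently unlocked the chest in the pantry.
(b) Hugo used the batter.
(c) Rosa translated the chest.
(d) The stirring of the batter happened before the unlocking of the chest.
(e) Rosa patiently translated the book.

(d)

(a) Not entailed — 'patiently' adds a manner not in (and inconsistent with) the original.
(b) Not entailed — the batter is the patient, not an instrument — Hugo used a knife.
(c) Not entailed — Rosa translated the book, not the chest; the chest belongs to the unlocking event.
(d) Entailed — the narrative places the stirring before the unlocking.
(e) Not entailed — 'patiently' adds a manner not in (and inconsistent with) the original.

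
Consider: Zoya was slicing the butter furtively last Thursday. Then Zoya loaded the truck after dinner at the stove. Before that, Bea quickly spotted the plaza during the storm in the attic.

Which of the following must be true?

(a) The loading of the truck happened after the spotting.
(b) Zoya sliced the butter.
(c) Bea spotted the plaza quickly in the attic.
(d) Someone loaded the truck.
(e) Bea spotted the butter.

(a) Entailed — the narrative places the spotting before the loading.
(b) Not entailed — 'was slicing' is progressive on an accomplishment; it does not entail the completed 'sliced'.
(c) Entailed — every conjunct here is already in the original spotting event.
(d) Entailed — dropping 'at the stove', 'after dinner' and generalizing the agent leaves a sub-description the original still satisfies.
(e) Not entailed — Bea spotted the plaza, not the butter; the butter belongs to the slicing event.

(a), (c), (d)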